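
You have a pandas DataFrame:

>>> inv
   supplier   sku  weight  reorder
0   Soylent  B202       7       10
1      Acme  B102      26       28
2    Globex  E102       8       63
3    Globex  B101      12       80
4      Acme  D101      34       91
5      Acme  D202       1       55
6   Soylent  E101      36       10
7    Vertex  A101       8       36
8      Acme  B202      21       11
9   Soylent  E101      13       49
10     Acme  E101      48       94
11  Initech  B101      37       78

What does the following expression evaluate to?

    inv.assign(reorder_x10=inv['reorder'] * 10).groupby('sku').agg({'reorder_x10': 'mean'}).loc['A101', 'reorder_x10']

add column reorder_x10 = inv['reorder'] * 10:
   supplier   sku  weight  reorder  reorder_x10
0   Soylent  B202       7       10          100
1      Acme  B102      26       28          280
2    Globex  E102       8       63          630
3    Globex  B101      12       80          800
4      Acme  D101      34       91          910
5      Acme  D202       1       55          550
6   Soylent  E101      36       10          100
7    Vertex  A101       8       36          360
8      Acme  B202      21       11          110
9   Soylent  E101      13       49          490
10     Acme  E101      48       94          940
11  Initech  B101      37       78          780
group by sku, mean of reorder_x10:
      reorder_x10
sku              
A101        360.0
B101        790.0
B102        280.0
B202        105.0
D101        910.0
D202        550.0
E101        510.0
E102        630.0
Reading off the value at row 'A101', column 'reorder_x10', we get 360.0.

360.0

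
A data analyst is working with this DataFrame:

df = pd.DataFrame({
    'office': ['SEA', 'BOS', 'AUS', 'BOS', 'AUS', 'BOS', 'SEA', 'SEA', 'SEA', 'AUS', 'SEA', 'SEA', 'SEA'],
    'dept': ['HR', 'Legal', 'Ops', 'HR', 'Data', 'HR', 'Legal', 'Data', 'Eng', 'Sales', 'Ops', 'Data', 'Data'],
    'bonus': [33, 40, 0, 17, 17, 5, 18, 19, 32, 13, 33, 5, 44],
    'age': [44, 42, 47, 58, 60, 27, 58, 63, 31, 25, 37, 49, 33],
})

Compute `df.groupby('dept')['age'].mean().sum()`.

group by dept, mean of age:
dept
Data     51.25
Eng      31.00
HR       43.00
Legal    50.00
Ops      42.00
Sales    25.00
Name: age, dtype: float64
Reading off the sum of the resulting series, we get 242.25.

242.25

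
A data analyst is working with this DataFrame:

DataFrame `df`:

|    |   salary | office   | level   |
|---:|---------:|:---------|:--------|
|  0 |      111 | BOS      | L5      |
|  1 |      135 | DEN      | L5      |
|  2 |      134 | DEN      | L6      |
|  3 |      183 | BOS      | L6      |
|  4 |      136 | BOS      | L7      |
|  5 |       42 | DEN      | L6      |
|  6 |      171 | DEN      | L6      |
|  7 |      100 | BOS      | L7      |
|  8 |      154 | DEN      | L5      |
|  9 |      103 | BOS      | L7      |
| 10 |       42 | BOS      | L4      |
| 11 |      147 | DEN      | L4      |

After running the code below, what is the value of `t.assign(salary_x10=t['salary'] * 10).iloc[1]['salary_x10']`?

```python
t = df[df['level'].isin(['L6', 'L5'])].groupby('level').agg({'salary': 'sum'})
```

filter rows where level in ['L6', 'L5']:
   salary office level
0     111    BOS    L5
1     135    DEN    L5
2     134    DEN    L6
3     183    BOS    L6
5      42    DEN    L6
6     171    DEN    L6
8     154    DEN    L5
group by level, sum of salary:
       salary
level        
L5        400
L6        530
add column salary_x10 = t['salary'] * 10:
       salary  salary_x10
level                    
L5        400        4000
L6        530        5300

5300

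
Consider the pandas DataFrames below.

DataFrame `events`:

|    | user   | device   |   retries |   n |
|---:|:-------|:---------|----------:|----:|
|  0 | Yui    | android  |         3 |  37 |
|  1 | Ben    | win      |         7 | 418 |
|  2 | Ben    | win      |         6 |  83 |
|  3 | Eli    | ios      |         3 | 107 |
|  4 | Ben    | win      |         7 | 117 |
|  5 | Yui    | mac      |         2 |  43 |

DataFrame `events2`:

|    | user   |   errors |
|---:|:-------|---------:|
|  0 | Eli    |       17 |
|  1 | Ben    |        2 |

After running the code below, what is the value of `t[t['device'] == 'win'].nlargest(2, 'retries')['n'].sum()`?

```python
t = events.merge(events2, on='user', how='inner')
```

535

merge on 'user' (how='inner') → 4 rows:
  user device  retries    n  errors
0  Ben    win        7  418       2
1  Ben    win        6   83       2
2  Eli    ios        3  107      17
3  Ben    win        7  117       2
filter rows where device == 'win':
  user device  retries    n  errors
0  Ben    win        7  418       2
1  Ben    win        6   83       2
3  Ben    win        7  117       2
take 2 rows with largest retries:
  user device  retries    n  errors
0  Ben    win        7  418       2
3  Ben    win        7  117       2
sum of column 'n' → 535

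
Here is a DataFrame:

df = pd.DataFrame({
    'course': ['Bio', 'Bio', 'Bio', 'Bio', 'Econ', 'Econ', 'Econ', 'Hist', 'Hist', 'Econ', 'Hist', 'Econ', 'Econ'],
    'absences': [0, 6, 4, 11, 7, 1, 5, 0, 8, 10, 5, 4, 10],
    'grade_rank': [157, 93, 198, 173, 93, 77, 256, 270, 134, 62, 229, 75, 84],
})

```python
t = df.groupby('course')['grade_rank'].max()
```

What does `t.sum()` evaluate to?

group by course, max of grade_rank:
course
Bio     198
Econ    256
Hist    270
Name: grade_rank, dtype: int64
So sum() = 724.

724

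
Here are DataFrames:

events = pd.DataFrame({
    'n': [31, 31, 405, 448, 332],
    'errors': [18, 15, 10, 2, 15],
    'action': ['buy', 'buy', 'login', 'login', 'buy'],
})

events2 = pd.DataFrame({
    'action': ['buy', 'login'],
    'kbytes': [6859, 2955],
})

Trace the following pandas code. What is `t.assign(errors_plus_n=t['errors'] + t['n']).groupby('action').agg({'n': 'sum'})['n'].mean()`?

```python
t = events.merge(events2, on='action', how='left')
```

merge on 'action' (how='left') → 5 rows:
     n  errors action  kbytes
0   31      18    buy    6859
1   31      15    buy    6859
2  405      10  login    2955
3  448       2  login    2955
4  332      15    buy    6859
add column errors_plus_n = t['errors'] + t['n']:
     n  errors action  kbytes  errors_plus_n
0   31      18    buy    6859             49
1   31      15    buy    6859             46
2  405      10  login    2955            415
3  448       2  login    2955            450
4  332      15    buy    6859            347
group by action, sum of n:
          n
action     
buy     394
login   853
Reading off the mean of column 'n', we get 623.5.

623.5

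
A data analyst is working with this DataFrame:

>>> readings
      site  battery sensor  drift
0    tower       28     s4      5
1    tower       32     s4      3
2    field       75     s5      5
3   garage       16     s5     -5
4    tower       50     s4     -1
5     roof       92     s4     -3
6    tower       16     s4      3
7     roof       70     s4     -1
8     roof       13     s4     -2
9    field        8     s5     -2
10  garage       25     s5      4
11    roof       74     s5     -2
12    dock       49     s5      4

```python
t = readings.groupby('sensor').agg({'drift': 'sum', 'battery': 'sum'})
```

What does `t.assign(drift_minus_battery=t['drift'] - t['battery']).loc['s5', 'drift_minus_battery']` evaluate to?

-243

group by sensor: sum(drift), sum(battery):
        drift  battery
sensor                
s4          4      301
s5          4      247
add column drift_minus_battery = t['drift'] - t['battery']:
        drift  battery  drift_minus_battery
sensor                                     
s4          4      301                 -297
s5          4      247                 -243
Then the value at row 's5', column 'drift_minus_battery': -243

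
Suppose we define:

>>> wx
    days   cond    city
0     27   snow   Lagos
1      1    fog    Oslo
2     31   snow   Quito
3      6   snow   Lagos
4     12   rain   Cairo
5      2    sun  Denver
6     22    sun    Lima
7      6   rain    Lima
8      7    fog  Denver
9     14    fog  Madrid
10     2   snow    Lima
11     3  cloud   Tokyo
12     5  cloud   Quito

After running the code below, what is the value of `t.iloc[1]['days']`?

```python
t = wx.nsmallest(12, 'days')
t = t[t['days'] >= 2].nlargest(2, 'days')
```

take 12 rows with smallest days:
    days   cond    city
1      1    fog    Oslo
5      2    sun  Denver
10     2   snow    Lima
11     3  cloud   Tokyo
12     5  cloud   Quito
3      6   snow   Lagos
7      6   rain    Lima
8      7    fog  Denver
4     12   rain   Cairo
9     14    fog  Madrid
6     22    sun    Lima
0     27   snow   Lagos
filter rows where days >= 2:
    days   cond    city
5      2    sun  Denver
10     2   snow    Lima
11     3  cloud   Tokyo
12     5  cloud   Quito
3      6   snow   Lagos
7      6   rain    Lima
8      7    fog  Denver
4     12   rain   Cairo
9     14    fog  Madrid
6     22    sun    Lima
0     27   snow   Lagos
take 2 rows with largest days:
   days  cond   city
0    27  snow  Lagos
6    22   sun   Lima
Hence 22.

22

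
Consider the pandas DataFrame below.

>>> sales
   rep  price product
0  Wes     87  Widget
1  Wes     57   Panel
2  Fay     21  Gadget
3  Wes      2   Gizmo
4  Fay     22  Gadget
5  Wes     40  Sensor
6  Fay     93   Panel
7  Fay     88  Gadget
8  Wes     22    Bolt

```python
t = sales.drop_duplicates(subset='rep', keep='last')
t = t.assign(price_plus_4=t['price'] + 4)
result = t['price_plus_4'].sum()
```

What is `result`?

118

drop duplicate rep (keep=last):
   rep  price product
7  Fay     88  Gadget
8  Wes     22    Bolt
add column price_plus_4 = t['price'] + 4:
   rep  price product  price_plus_4
7  Fay     88  Gadget            92
8  Wes     22    Bolt            26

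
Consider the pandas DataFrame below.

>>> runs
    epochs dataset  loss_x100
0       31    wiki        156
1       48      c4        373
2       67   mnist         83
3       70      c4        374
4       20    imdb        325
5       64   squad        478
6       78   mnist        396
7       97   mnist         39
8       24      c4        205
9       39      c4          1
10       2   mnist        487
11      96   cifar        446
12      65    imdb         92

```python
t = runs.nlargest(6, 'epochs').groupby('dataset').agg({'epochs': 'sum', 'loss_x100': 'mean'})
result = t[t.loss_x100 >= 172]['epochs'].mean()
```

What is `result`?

take 6 rows with largest epochs:
    epochs dataset  loss_x100
7       97   mnist         39
11      96   cifar        446
6       78   mnist        396
3       70      c4        374
2       67   mnist         83
12      65    imdb         92
group by dataset: sum(epochs), mean(loss_x100):
         epochs   loss_x100
dataset                    
c4           70  374.000000
cifar        96  446.000000
imdb         65   92.000000
mnist       242  172.666667
filter rows where loss_x100 >= 172:
         epochs   loss_x100
dataset                    
c4           70  374.000000
cifar        96  446.000000
mnist       242  172.666667

136.0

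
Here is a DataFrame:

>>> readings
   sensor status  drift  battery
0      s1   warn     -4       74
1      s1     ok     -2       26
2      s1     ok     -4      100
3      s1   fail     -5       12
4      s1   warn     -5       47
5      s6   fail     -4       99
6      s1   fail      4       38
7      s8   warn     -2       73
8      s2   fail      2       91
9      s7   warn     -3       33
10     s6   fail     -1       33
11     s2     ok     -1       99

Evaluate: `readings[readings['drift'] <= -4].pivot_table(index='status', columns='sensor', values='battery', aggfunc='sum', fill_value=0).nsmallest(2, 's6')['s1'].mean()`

filter rows where drift <= -4:
  sensor status  drift  battery
0     s1   warn     -4       74
2     s1     ok     -4      100
3     s1   fail     -5       12
4     s1   warn     -5       47
5     s6   fail     -4       99
pivot: rows=status, cols=sensor, sum(battery):
sensor   s1  s6
status         
fail     12  99
ok      100   0
warn    121   0
take 2 rows with smallest s6:
sensor   s1  s6
status         
ok      100   0
warn    121   0
The mean of column 's1' is 110.5.

110.5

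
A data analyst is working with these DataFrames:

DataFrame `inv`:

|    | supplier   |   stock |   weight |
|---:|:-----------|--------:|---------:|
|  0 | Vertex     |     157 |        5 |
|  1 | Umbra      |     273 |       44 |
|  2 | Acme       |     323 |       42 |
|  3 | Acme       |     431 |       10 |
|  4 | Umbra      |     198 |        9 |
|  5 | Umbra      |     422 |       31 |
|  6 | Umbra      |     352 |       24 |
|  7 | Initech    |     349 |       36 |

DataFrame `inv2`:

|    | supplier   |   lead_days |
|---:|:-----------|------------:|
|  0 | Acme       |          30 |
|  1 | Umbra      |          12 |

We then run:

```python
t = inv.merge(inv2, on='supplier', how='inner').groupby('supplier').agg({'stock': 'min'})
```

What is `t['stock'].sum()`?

merge on 'supplier' (how='inner') → 6 rows:
  supplier  stock  weight  lead_days
0    Umbra    273      44         12
1     Acme    323      42         30
2     Acme    431      10         30
3    Umbra    198       9         12
4    Umbra    422      31         12
5    Umbra    352      24         12
group by supplier, min of stock:
          stock
supplier       
Acme        323
Umbra       198
So sum() = 521.

521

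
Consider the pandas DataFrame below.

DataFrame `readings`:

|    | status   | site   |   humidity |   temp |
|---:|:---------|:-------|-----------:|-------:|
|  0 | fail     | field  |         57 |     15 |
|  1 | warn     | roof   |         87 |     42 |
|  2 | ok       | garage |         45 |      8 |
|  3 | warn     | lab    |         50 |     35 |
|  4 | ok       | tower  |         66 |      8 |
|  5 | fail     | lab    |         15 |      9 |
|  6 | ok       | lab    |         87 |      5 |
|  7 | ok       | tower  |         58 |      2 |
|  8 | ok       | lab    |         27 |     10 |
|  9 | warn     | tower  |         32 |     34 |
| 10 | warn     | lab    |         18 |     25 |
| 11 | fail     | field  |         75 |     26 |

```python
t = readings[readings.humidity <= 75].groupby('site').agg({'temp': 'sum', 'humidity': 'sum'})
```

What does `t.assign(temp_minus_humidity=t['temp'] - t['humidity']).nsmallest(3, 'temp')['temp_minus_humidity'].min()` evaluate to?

-112

filter rows where humidity <= 75:
   status    site  humidity  temp
0    fail   field        57    15
2      ok  garage        45     8
3    warn     lab        50    35
4      ok   tower        66     8
5    fail     lab        15     9
7      ok   tower        58     2
8      ok     lab        27    10
9    warn   tower        32    34
10   warn     lab        18    25
11   fail   field        75    26
group by site: sum(temp), sum(humidity):
        temp  humidity
site                  
field     41       132
garage     8        45
lab       79       110
tower     44       156
add column temp_minus_humidity = t['temp'] - t['humidity']:
        temp  humidity  temp_minus_humidity
site                                       
field     41       132                  -91
garage     8        45                  -37
lab       79       110                  -31
tower     44       156                 -112
take 3 rows with smallest temp:
        temp  humidity  temp_minus_humidity
site                                       
garage     8        45                  -37
field     41       132                  -91
tower     44       156                 -112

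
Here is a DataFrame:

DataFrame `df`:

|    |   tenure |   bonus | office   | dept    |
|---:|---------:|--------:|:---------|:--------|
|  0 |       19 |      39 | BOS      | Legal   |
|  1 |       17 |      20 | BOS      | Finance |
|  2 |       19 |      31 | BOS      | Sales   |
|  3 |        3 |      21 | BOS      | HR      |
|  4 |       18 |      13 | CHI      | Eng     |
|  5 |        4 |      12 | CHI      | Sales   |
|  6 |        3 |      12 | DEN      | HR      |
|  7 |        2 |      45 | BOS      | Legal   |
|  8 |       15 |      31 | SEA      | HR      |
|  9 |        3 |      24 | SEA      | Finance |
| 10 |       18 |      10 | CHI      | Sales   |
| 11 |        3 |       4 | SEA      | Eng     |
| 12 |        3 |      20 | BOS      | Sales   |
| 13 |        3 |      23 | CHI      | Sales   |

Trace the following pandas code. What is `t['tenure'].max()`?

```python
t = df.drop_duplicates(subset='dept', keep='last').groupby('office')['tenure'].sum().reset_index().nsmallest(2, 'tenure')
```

3

drop duplicate dept (keep=last):
    tenure  bonus office     dept
7        2     45    BOS    Legal
8       15     31    SEA       HR
9        3     24    SEA  Finance
11       3      4    SEA      Eng
13       3     23    CHI    Sales
group by office, sum of tenure:
office
BOS     2
CHI     3
SEA    21
Name: tenure, dtype: int64
reset_index():
  office  tenure
0    BOS       2
1    CHI       3
2    SEA      21
take 2 rows with smallest tenure:
  office  tenure
0    BOS       2
1    CHI       3
Reading off the max of column 'tenure', we get 3.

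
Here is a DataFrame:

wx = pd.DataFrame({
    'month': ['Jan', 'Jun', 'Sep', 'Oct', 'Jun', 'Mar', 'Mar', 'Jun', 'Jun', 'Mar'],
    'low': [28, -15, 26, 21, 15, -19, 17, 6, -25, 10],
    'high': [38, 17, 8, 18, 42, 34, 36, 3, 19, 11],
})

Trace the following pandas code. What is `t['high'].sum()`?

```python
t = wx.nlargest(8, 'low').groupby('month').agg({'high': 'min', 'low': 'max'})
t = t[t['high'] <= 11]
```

22

take 8 rows with largest low:
  month  low  high
0   Jan   28    38
2   Sep   26     8
3   Oct   21    18
6   Mar   17    36
4   Jun   15    42
9   Mar   10    11
7   Jun    6     3
1   Jun  -15    17
group by month: min(high), max(low):
       high  low
month           
Jan      38   28
Jun       3   15
Mar      11   17
Oct      18   21
Sep       8   26
filter rows where high <= 11:
       high  low
month           
Jun       3   15
Mar      11   17
Sep       8   26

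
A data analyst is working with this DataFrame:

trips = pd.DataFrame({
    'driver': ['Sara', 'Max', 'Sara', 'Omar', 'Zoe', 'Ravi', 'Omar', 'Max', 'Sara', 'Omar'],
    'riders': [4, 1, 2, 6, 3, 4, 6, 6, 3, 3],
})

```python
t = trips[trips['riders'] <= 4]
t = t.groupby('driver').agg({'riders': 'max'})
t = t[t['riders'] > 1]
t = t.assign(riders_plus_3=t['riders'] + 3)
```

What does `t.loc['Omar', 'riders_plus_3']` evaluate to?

filter rows where riders <= 4:
  driver  riders
0   Sara       4
1    Max       1
2   Sara       2
4    Zoe       3
5   Ravi       4
8   Sara       3
9   Omar       3
group by driver, max of riders:
        riders
driver        
Max          1
Omar         3
Ravi         4
Sara         4
Zoe          3
filter rows where riders > 1:
        riders
driver        
Omar         3
Ravi         4
Sara         4
Zoe          3
add column riders_plus_3 = t['riders'] + 3:
        riders  riders_plus_3
driver                       
Omar         3              6
Ravi         4              7
Sara         4              7
Zoe          3              6
value at row 'Omar', column 'riders_plus_3' → 6

6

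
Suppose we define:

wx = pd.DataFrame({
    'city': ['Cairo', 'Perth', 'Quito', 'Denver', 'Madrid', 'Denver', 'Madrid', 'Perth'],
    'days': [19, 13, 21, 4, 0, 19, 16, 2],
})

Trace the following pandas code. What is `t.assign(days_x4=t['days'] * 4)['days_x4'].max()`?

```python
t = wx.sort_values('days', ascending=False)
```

84

sort by days descending:
     city  days
2   Quito    21
0   Cairo    19
5  Denver    19
6  Madrid    16
1   Perth    13
3  Denver     4
7   Perth     2
4  Madrid     0
add column days_x4 = t['days'] * 4:
     city  days  days_x4
2   Quito    21       84
0   Cairo    19       76
5  Denver    19       76
6  Madrid    16       64
1   Perth    13       52
3  Denver     4       16
7   Perth     2        8
4  Madrid     0        0
Finally, max of column 'days_x4' = 84.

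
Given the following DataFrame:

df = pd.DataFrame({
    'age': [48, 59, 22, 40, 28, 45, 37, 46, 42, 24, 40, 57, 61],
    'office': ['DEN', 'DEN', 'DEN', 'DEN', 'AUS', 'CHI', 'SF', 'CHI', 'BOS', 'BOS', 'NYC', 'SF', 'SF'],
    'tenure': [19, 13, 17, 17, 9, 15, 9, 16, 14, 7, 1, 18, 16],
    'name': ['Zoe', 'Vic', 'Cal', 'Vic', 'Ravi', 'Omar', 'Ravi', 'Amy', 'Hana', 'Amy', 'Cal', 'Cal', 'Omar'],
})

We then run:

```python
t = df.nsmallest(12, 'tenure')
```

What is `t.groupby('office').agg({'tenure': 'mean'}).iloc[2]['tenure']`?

take 12 rows with smallest tenure:
    age office  tenure  name
10   40    NYC       1   Cal
9    24    BOS       7   Amy
4    28    AUS       9  Ravi
6    37     SF       9  Ravi
1    59    DEN      13   Vic
8    42    BOS      14  Hana
5    45    CHI      15  Omar
7    46    CHI      16   Amy
12   61     SF      16  Omar
2    22    DEN      17   Cal
3    40    DEN      17   Vic
11   57     SF      18   Cal
group by office, mean of tenure:
           tenure
office           
AUS      9.000000
BOS     10.500000
CHI     15.500000
DEN     15.666667
NYC      1.000000
SF      14.333333

15.5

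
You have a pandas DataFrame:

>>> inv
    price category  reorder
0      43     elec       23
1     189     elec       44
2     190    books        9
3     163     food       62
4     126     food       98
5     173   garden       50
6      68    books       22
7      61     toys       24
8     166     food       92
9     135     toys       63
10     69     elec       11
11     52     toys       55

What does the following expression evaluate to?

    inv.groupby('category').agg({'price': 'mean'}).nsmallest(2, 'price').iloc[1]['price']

100.333333333

group by category, mean of price:
               price
category            
books     129.000000
elec      100.333333
food      151.666667
garden    173.000000
toys       82.666667
take 2 rows with smallest price:
               price
category            
toys       82.666667
elec      100.333333
Finally, value at position 1, column 'price' = 100.333333333.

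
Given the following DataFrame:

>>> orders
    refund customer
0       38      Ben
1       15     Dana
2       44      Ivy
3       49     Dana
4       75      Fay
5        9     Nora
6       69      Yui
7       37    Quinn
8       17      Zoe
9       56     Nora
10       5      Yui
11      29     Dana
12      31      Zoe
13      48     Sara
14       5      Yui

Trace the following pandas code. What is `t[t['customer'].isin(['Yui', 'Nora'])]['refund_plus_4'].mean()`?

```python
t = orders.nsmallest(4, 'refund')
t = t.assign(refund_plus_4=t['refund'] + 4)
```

take 4 rows with smallest refund:
    refund customer
10       5      Yui
14       5      Yui
5        9     Nora
1       15     Dana
add column refund_plus_4 = t['refund'] + 4:
    refund customer  refund_plus_4
10       5      Yui              9
14       5      Yui              9
5        9     Nora             13
1       15     Dana             19
filter rows where customer in ['Yui', 'Nora']:
    refund customer  refund_plus_4
10       5      Yui              9
14       5      Yui              9
5        9     Nora             13
Finally, mean of column 'refund_plus_4' = 10.3333333333.

10.3333333333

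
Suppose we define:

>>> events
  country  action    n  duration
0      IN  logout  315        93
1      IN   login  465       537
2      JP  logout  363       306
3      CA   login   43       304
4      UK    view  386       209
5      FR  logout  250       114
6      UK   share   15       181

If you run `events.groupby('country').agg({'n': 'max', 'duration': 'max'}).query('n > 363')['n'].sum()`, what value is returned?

group by country: max(n), max(duration):
           n  duration
country               
CA        43       304
FR       250       114
IN       465       537
JP       363       306
UK       386       209
filter rows where n > 363:
           n  duration
country               
IN       465       537
UK       386       209
Finally, sum of column 'n' = 851.

851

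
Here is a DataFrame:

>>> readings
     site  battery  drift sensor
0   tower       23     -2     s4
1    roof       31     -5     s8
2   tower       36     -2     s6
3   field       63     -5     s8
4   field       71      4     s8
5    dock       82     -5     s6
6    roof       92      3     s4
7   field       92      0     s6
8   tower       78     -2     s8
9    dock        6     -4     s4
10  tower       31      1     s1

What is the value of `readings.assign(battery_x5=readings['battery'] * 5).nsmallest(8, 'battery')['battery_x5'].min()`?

add column battery_x5 = readings['battery'] * 5:
     site  battery  drift sensor  battery_x5
0   tower       23     -2     s4         115
1    roof       31     -5     s8         155
2   tower       36     -2     s6         180
3   field       63     -5     s8         315
4   field       71      4     s8         355
5    dock       82     -5     s6         410
6    roof       92      3     s4         460
7   field       92      0     s6         460
8   tower       78     -2     s8         390
9    dock        6     -4     s4          30
10  tower       31      1     s1         155
take 8 rows with smallest battery:
     site  battery  drift sensor  battery_x5
9    dock        6     -4     s4          30
0   tower       23     -2     s4         115
1    roof       31     -5     s8         155
10  tower       31      1     s1         155
2   tower       36     -2     s6         180
3   field       63     -5     s8         315
4   field       71      4     s8         355
8   tower       78     -2     s8         390
Finally, min of column 'battery_x5' = 30.

30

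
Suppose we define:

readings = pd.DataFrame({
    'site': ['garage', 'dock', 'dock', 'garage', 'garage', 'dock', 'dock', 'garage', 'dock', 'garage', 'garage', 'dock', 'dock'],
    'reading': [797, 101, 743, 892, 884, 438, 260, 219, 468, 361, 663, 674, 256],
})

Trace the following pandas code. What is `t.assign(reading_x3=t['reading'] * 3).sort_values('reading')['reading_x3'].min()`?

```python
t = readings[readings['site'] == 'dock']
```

303

filter rows where site == 'dock':
    site  reading
1   dock      101
2   dock      743
5   dock      438
6   dock      260
8   dock      468
11  dock      674
12  dock      256
add column reading_x3 = t['reading'] * 3:
    site  reading  reading_x3
1   dock      101         303
2   dock      743        2229
5   dock      438        1314
6   dock      260         780
8   dock      468        1404
11  dock      674        2022
12  dock      256         768
sort by reading:
    site  reading  reading_x3
1   dock      101         303
12  dock      256         768
6   dock      260         780
5   dock      438        1314
8   dock      468        1404
11  dock      674        2022
2   dock      743        2229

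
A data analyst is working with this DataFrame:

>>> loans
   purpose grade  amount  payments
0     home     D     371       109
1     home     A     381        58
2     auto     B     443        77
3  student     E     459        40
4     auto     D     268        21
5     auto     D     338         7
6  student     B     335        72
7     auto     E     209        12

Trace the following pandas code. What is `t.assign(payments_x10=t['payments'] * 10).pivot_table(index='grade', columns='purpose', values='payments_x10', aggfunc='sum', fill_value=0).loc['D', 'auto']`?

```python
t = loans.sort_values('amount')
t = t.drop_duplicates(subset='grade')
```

sort by amount:
   purpose grade  amount  payments
7     auto     E     209        12
4     auto     D     268        21
6  student     B     335        72
5     auto     D     338         7
0     home     D     371       109
1     home     A     381        58
2     auto     B     443        77
3  student     E     459        40
drop duplicate grade (keep=first):
   purpose grade  amount  payments
7     auto     E     209        12
4     auto     D     268        21
6  student     B     335        72
1     home     A     381        58
add column payments_x10 = t['payments'] * 10:
   purpose grade  amount  payments  payments_x10
7     auto     E     209        12           120
4     auto     D     268        21           210
6  student     B     335        72           720
1     home     A     381        58           580
pivot: rows=grade, cols=purpose, sum(payments_x10):
purpose  auto  home  student
grade                       
A           0   580        0
B           0     0      720
D         210     0        0
E         120     0        0
Hence 210.

210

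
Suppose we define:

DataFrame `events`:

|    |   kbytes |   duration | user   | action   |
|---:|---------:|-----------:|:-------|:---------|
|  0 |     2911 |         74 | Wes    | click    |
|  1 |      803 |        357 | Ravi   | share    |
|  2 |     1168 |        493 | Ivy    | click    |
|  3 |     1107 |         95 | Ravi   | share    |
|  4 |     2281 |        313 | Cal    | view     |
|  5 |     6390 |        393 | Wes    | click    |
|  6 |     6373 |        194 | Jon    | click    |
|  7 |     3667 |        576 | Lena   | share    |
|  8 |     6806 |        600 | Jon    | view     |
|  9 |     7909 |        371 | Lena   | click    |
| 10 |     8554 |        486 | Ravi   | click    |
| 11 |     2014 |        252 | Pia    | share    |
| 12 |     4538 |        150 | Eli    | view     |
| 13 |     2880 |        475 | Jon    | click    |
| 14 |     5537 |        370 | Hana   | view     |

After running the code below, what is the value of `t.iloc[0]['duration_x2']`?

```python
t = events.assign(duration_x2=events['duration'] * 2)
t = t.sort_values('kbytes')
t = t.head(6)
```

add column duration_x2 = events['duration'] * 2:
    kbytes  duration  user action  duration_x2
0     2911        74   Wes  click          148
1      803       357  Ravi  share          714
2     1168       493   Ivy  click          986
3     1107        95  Ravi  share          190
4     2281       313   Cal   view          626
5     6390       393   Wes  click          786
6     6373       194   Jon  click          388
7     3667       576  Lena  share         1152
8     6806       600   Jon   view         1200
9     7909       371  Lena  click          742
10    8554       486  Ravi  click          972
11    2014       252   Pia  share          504
12    4538       150   Eli   view          300
13    2880       475   Jon  click          950
14    5537       370  Hana   view          740
sort by kbytes:
    kbytes  duration  user action  duration_x2
1      803       357  Ravi  share          714
3     1107        95  Ravi  share          190
2     1168       493   Ivy  click          986
11    2014       252   Pia  share          504
4     2281       313   Cal   view          626
13    2880       475   Jon  click          950
0     2911        74   Wes  click          148
7     3667       576  Lena  share         1152
12    4538       150   Eli   view          300
14    5537       370  Hana   view          740
6     6373       194   Jon  click          388
5     6390       393   Wes  click          786
8     6806       600   Jon   view         1200
9     7909       371  Lena  click          742
10    8554       486  Ravi  click          972
take first 6 rows:
    kbytes  duration  user action  duration_x2
1      803       357  Ravi  share          714
3     1107        95  Ravi  share          190
2     1168       493   Ivy  click          986
11    2014       252   Pia  share          504
4     2281       313   Cal   view          626
13    2880       475   Jon  click          950
The value at position 0, column 'duration_x2' is 714.

714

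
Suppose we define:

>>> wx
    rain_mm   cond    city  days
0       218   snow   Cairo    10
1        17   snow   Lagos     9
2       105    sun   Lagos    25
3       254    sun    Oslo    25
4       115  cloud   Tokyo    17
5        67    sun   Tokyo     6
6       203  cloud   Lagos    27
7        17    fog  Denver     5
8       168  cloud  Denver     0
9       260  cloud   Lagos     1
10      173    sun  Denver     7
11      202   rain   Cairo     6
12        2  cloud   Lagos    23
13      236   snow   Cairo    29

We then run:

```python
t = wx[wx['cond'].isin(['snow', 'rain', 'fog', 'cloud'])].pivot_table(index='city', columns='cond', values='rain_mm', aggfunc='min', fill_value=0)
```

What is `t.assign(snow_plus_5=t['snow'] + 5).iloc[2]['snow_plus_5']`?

filter rows where cond in ['snow', 'rain', 'fog', 'cloud']:
    rain_mm   cond    city  days
0       218   snow   Cairo    10
1        17   snow   Lagos     9
4       115  cloud   Tokyo    17
6       203  cloud   Lagos    27
7        17    fog  Denver     5
8       168  cloud  Denver     0
9       260  cloud   Lagos     1
11      202   rain   Cairo     6
12        2  cloud   Lagos    23
13      236   snow   Cairo    29
pivot: rows=city, cols=cond, min(rain_mm):
cond    cloud  fog  rain  snow
city                          
Cairo       0    0   202   218
Denver    168   17     0     0
Lagos       2    0     0    17
Tokyo     115    0     0     0
add column snow_plus_5 = t['snow'] + 5:
cond    cloud  fog  rain  snow  snow_plus_5
city                                       
Cairo       0    0   202   218          223
Denver    168   17     0     0            5
Lagos       2    0     0    17           22
Tokyo     115    0     0     0            5
Finally, value at position 2, column 'snow_plus_5' = 22.

22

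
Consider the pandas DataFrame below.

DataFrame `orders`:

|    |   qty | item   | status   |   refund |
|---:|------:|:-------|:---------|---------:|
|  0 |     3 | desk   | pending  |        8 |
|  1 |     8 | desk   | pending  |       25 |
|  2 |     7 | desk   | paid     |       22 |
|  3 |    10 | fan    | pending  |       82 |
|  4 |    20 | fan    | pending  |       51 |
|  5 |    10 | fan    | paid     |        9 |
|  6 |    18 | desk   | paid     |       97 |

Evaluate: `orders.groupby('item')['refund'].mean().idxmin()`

desk

group by item, mean of refund:
item
desk    38.000000
fan     47.333333
Name: refund, dtype: float64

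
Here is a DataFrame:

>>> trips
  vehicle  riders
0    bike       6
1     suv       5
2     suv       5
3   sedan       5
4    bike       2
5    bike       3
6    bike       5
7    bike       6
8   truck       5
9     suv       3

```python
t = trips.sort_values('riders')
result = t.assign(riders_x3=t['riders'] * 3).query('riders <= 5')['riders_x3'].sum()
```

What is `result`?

99

sort by riders:
  vehicle  riders
4    bike       2
5    bike       3
9     suv       3
1     suv       5
2     suv       5
3   sedan       5
6    bike       5
8   truck       5
0    bike       6
7    bike       6
add column riders_x3 = t['riders'] * 3:
  vehicle  riders  riders_x3
4    bike       2          6
5    bike       3          9
9     suv       3          9
1     suv       5         15
2     suv       5         15
3   sedan       5         15
6    bike       5         15
8   truck       5         15
0    bike       6         18
7    bike       6         18
filter rows where riders <= 5:
  vehicle  riders  riders_x3
4    bike       2          6
5    bike       3          9
9     suv       3          9
1     suv       5         15
2     suv       5         15
3   sedan       5         15
6    bike       5         15
8   truck       5         15
Hence 99.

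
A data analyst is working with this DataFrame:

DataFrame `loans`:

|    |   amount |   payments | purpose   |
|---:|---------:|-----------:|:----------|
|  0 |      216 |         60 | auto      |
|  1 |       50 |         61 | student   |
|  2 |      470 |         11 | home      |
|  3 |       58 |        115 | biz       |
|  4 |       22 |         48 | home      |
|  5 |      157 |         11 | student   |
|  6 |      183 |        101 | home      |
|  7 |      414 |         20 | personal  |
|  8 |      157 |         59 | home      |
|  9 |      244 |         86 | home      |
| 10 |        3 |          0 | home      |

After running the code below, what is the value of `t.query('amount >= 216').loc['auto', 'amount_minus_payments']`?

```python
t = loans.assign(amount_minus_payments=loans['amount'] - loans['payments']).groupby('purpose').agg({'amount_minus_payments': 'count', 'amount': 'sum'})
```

add column amount_minus_payments = loans['amount'] - loans['payments']:
    amount  payments   purpose  amount_minus_payments
0      216        60      auto                    156
1       50        61   student                    -11
2      470        11      home                    459
3       58       115       biz                    -57
4       22        48      home                    -26
5      157        11   student                    146
6      183       101      home                     82
7      414        20  personal                    394
8      157        59      home                     98
9      244        86      home                    158
10       3         0      home                      3
group by purpose: count(amount_minus_payments), sum(amount):
          amount_minus_payments  amount
purpose                                
auto                          1     216
biz                           1      58
home                          6    1079
personal                      1     414
student                       2     207
filter rows where amount >= 216:
          amount_minus_payments  amount
purpose                                
auto                          1     216
home                          6    1079
personal                      1     414

1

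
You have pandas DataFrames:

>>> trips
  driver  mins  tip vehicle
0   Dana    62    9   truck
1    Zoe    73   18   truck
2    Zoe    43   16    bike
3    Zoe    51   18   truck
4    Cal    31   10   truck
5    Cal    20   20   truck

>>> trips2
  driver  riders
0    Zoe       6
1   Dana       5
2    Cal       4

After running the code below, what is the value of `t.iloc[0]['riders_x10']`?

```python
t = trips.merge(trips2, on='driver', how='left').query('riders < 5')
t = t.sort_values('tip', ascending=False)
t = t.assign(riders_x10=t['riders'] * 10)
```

merge on 'driver' (how='left') → 6 rows:
  driver  mins  tip vehicle  riders
0   Dana    62    9   truck       5
1    Zoe    73   18   truck       6
2    Zoe    43   16    bike       6
3    Zoe    51   18   truck       6
4    Cal    31   10   truck       4
5    Cal    20   20   truck       4
filter rows where riders < 5:
  driver  mins  tip vehicle  riders
4    Cal    31   10   truck       4
5    Cal    20   20   truck       4
sort by tip descending:
  driver  mins  tip vehicle  riders
5    Cal    20   20   truck       4
4    Cal    31   10   truck       4
add column riders_x10 = t['riders'] * 10:
  driver  mins  tip vehicle  riders  riders_x10
5    Cal    20   20   truck       4          40
4    Cal    31   10   truck       4          40

40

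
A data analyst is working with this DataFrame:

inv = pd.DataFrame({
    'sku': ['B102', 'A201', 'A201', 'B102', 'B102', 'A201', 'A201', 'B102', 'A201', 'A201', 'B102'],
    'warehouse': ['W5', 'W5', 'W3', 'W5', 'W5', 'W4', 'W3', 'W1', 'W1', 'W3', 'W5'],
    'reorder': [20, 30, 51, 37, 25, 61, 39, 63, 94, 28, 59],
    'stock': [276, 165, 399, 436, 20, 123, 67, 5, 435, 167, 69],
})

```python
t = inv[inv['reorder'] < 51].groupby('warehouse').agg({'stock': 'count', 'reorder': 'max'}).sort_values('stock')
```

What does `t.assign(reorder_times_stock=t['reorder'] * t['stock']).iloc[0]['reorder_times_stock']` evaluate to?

78

filter rows where reorder < 51:
    sku warehouse  reorder  stock
0  B102        W5       20    276
1  A201        W5       30    165
3  B102        W5       37    436
4  B102        W5       25     20
6  A201        W3       39     67
9  A201        W3       28    167
group by warehouse: count(stock), max(reorder):
           stock  reorder
warehouse                
W3             2       39
W5             4       37
sort by stock:
           stock  reorder
warehouse                
W3             2       39
W5             4       37
add column reorder_times_stock = t['reorder'] * t['stock']:
           stock  reorder  reorder_times_stock
warehouse                                     
W3             2       39                   78
W5             4       37                  148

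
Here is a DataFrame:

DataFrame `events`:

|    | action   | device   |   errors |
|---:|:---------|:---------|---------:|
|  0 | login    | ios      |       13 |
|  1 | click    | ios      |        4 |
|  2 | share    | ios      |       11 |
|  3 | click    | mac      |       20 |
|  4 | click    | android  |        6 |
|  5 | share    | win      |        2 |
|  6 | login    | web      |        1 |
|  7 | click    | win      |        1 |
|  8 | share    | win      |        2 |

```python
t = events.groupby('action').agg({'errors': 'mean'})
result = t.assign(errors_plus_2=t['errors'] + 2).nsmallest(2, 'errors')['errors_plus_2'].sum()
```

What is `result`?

group by action, mean of errors:
        errors
action        
click     7.75
login     7.00
share     5.00
add column errors_plus_2 = t['errors'] + 2:
        errors  errors_plus_2
action                       
click     7.75           9.75
login     7.00           9.00
share     5.00           7.00
take 2 rows with smallest errors:
        errors  errors_plus_2
action                       
share      5.0            7.0
login      7.0            9.0
sum of column 'errors_plus_2' → 16.0

16.0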